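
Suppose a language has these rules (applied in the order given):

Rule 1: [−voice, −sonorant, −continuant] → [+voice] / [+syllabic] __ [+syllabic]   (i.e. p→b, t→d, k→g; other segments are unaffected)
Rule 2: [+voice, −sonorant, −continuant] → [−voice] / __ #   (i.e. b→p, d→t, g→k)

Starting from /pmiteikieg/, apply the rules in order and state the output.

pmideigiek

Rule 1 (intervocalic voicing): /t/ is a voiceless stop between vowels /i/ and /e/, so it voices to [d]. /k/ is a voiceless stop between vowels /i/ and /i/, so it voices to [g]. /pmiteikieg/ → pmideigieg.
Rule 2 (final devoicing): /g/ is a voiced stop in word-final position, so it devoices to [k]. /pmideigieg/ → pmideigiek.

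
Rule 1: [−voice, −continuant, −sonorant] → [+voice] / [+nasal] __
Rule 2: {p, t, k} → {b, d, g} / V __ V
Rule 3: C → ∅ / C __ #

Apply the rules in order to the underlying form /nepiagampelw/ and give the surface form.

Rule 1 (post-nasal voicing): /p/ is a voiceless stop immediately after the nasal /m/, so it voices to [b]. /nepiagampelw/ → nepiagambelw.
Rule 2 (intervocalic voicing): /p/ is a voiceless stop between vowels /e/ and /i/, so it voices to [b]. /nepiagambelw/ → nebiagambelw.
Rule 3 (final cluster simplification): /w/ is the second consonant of a word-final cluster /lw/, so it deletes. /nebiagambelw/ → nebiagambel.

nebiagambel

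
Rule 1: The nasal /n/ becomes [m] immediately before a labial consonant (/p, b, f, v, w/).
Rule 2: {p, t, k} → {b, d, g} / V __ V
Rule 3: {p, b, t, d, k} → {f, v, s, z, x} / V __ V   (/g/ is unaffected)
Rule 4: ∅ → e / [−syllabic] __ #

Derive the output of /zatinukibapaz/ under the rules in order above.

zazinugivavaze

Rule 1 (nasal place assimilation): no segment meets the environment; /zatinukibapaz/ is unchanged.
Rule 2 (intervocalic voicing): /t/ is a voiceless stop between vowels /a/ and /i/, so it voices to [d]. /k/ is a voiceless stop between vowels /u/ and /i/, so it voices to [g]. /p/ is a voiceless stop between vowels /a/ and /a/, so it voices to [b]. /zatinukibapaz/ → zadinugibabaz.
Rule 3 (intervocalic spirantization): /d/ is a stop between vowels /a/ and /i/, so it spirantizes to the fricative [z]. /b/ is a stop between vowels /i/ and /a/, so it spirantizes to the fricative [v]. /b/ is a stop between vowels /a/ and /a/, so it spirantizes to the fricative [v]. /zadinugibabaz/ → zazinugivavaz.
Rule 4 (final e-epenthesis): the form ends in the consonant /z/, so [e] is inserted word-finally. /zazinugivavaz/ → zazinugivavaze.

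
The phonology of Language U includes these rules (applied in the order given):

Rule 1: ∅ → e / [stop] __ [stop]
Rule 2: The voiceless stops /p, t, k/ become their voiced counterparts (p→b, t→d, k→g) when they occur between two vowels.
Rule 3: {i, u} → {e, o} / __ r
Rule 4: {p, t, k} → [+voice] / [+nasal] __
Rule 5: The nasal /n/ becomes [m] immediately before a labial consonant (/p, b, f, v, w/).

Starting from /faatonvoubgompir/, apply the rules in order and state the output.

faadomvoubegomber

Rule 1 (stop-cluster e-epenthesis): /b/ and /g/ form a stop–stop cluster, so [e] is inserted between them. /faatonvoubgompir/ → faatonvoubegompir.
Rule 2 (intervocalic voicing): /t/ is a voiceless stop between vowels /a/ and /o/, so it voices to [d]. /faatonvoubegompir/ → faadonvoubegompir.
Rule 3 (pre-rhotic lowering): /i/ is a high vowel immediately before /r/, so it lowers to [e]. /faadonvoubegompir/ → faadonvoubegomper.
Rule 4 (post-nasal voicing): /p/ is a voiceless stop immediately after the nasal /m/, so it voices to [b]. /faadonvoubegomper/ → faadonvoubegomber.
Rule 5 (nasal place assimilation): /n/ precedes the labial consonant /v/, so it assimilates in place to [m]. /faadonvoubegomber/ → faadomvoubegomber.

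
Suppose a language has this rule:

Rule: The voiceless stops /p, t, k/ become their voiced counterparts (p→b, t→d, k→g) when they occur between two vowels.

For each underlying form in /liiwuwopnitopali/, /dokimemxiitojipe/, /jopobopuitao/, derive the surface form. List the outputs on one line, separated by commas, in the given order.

/liiwuwopnitopali/: /t/ is a voiceless stop between vowels /i/ and /o/, so it voices to [d]. /p/ is a voiceless stop between vowels /o/ and /a/, so it voices to [b]. → [liiwuwopnidobali].
/dokimemxiitojipe/: /k/ is a voiceless stop between vowels /o/ and /i/, so it voices to [g]. /t/ is a voiceless stop between vowels /i/ and /o/, so it voices to [d]. /p/ is a voiceless stop between vowels /i/ and /e/, so it voices to [b]. → [dogimemxiidojibe].
/jopobopuitao/: /p/ is a voiceless stop between vowels /o/ and /o/, so it voices to [b]. /p/ is a voiceless stop between vowels /o/ and /u/, so it voices to [b]. /t/ is a voiceless stop between vowels /i/ and /a/, so it voices to [d]. → [jobobobuidao].

liiwuwopnidobali, dogimemxiidojibe, jobobobuidao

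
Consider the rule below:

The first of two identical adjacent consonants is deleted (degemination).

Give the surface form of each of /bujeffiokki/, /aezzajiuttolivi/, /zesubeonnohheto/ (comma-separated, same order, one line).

/bujeffiokki/: /ff/ is a geminate; the first /f/ deletes. /kk/ is a geminate; the first /k/ deletes. → [bujefioki].
/aezzajiuttolivi/: /zz/ is a geminate; the first /z/ deletes. /tt/ is a geminate; the first /t/ deletes. → [aezajiutolivi].
/zesubeonnohheto/: /nn/ is a geminate; the first /n/ deletes. /hh/ is a geminate; the first /h/ deletes. → [zesubeonoheto].

bujefioki, aezajiutolivi, zesubeonoheto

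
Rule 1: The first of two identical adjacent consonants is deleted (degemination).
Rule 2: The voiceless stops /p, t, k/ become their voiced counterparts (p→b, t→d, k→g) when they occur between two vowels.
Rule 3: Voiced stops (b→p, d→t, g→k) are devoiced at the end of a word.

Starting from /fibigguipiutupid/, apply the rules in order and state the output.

fibiguibiudubit

Rule 1 (degemination): /gg/ is a geminate; the first /g/ deletes. /fibigguipiutupid/ → fibiguipiutupid.
Rule 2 (intervocalic voicing): /p/ is a voiceless stop between vowels /i/ and /i/, so it voices to [b]. /t/ is a voiceless stop between vowels /u/ and /u/, so it voices to [d]. /p/ is a voiceless stop between vowels /u/ and /i/, so it voices to [b]. /fibiguipiutupid/ → fibiguibiudubid.
Rule 3 (final devoicing): /d/ is a voiced stop in word-final position, so it devoices to [t]. /fibiguibiudubid/ → fibiguibiudubit.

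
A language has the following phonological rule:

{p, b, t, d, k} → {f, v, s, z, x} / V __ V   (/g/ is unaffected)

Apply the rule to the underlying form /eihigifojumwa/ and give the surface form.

eihigifojumwa

No segment of /eihigifojumwa/ meets the structural description of the rule, so the form surfaces unchanged.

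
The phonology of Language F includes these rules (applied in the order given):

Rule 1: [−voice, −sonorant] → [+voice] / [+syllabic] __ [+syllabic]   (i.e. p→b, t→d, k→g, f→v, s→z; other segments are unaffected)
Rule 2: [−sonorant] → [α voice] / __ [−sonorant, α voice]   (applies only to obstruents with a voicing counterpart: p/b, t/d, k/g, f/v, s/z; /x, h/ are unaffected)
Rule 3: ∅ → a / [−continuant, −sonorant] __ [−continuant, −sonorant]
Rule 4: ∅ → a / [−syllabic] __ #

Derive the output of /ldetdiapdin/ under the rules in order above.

ldedadiabadina

Rule 1 (intervocalic voicing): no segment meets the environment; /ldetdiapdin/ is unchanged.
Rule 2 (regressive voicing assimilation): /t/ precedes the voiced obstruent /d/, so it voices to [d] by assimilation. /p/ precedes the voiced obstruent /d/, so it voices to [b] by assimilation. /ldetdiapdin/ → ldeddiabdin.
Rule 3 (stop-cluster a-epenthesis): /d/ and /d/ form a stop–stop cluster, so [a] is inserted between them. /b/ and /d/ form a stop–stop cluster, so [a] is inserted between them. /ldeddiabdin/ → ldedadiabadin.
Rule 4 (final a-epenthesis): the form ends in the consonant /n/, so [a] is inserted word-finally. /ldedadiabadin/ → ldedadiabadina.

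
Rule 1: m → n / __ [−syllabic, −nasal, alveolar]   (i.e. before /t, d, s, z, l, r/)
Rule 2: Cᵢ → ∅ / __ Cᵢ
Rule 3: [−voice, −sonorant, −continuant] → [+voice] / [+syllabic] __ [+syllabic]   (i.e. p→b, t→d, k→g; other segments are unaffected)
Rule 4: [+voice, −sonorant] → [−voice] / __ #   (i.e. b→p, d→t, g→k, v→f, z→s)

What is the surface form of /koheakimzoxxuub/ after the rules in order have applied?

Rule 1 (nasal place assimilation): /m/ precedes the alveolar consonant /z/, so it assimilates in place to [n]. /koheakimzoxxuub/ → koheakinzoxxuub.
Rule 2 (degemination): /xx/ is a geminate; the first /x/ deletes. /koheakinzoxxuub/ → koheakinzoxuub.
Rule 3 (intervocalic voicing): /k/ is a voiceless stop between vowels /a/ and /i/, so it voices to [g]. /koheakinzoxuub/ → koheaginzoxuub.
Rule 4 (final devoicing): /b/ is a voiced obstruent in word-final position, so it devoices to [p]. /koheaginzoxuub/ → koheaginzoxuup.

koheaginzoxuup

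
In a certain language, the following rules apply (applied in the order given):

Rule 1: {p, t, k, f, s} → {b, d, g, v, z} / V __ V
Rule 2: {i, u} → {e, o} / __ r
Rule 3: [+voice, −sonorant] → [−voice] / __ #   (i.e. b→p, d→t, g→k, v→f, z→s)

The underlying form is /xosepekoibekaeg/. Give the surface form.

xozebegoibegaek

Rule 1 (intervocalic voicing): /s/ is a voiceless obstruent between vowels /o/ and /e/, so it voices to [z]. /p/ is a voiceless obstruent between vowels /e/ and /e/, so it voices to [b]. /k/ is a voiceless obstruent between vowels /e/ and /o/, so it voices to [g]. /k/ is a voiceless obstruent between vowels /e/ and /a/, so it voices to [g]. /xosepekoibekaeg/ → xozebegoibegaeg.
Rule 2 (pre-rhotic lowering): no segment meets the environment; /xozebegoibegaeg/ is unchanged.
Rule 3 (final devoicing): /g/ is a voiced obstruent in word-final position, so it devoices to [k]. /xozebegoibegaeg/ → xozebegoibegaek.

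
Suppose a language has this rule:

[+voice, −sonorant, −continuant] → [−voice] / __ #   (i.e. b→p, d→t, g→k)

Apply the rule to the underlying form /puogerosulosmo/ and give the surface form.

puogerosulosmo

No segment of /puogerosulosmo/ meets the structural description of the rule, so the form surfaces unchanged.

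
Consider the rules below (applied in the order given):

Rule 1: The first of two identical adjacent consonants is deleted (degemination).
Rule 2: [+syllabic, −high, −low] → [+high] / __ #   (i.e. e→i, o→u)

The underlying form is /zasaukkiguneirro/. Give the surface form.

Rule 1 (degemination): /kk/ is a geminate; the first /k/ deletes. /rr/ is a geminate; the first /r/ deletes. /zasaukkiguneirro/ → zasaukiguneiro.
Rule 2 (final vowel raising): /o/ is a mid vowel in word-final position, so it raises to [u]. /zasaukiguneiro/ → zasaukiguneiru.

zasaukiguneiru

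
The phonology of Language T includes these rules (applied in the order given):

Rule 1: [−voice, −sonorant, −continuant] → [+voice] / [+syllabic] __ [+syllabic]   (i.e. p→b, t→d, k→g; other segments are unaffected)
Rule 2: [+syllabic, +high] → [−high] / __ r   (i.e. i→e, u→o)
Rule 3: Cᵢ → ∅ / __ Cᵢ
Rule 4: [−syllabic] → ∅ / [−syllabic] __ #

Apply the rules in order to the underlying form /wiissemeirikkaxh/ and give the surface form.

Rule 1 (intervocalic voicing): no segment meets the environment; /wiissemeirikkaxh/ is unchanged.
Rule 2 (pre-rhotic lowering): /i/ is a high vowel immediately before /r/, so it lowers to [e]. /wiissemeirikkaxh/ → wiissemeerikkaxh.
Rule 3 (degemination): /ss/ is a geminate; the first /s/ deletes. /kk/ is a geminate; the first /k/ deletes. /wiissemeerikkaxh/ → wiisemeerikaxh.
Rule 4 (final cluster simplification): /h/ is the second consonant of a word-final cluster /xh/, so it deletes. /wiisemeerikaxh/ → wiisemeerikax.

wiisemeerikax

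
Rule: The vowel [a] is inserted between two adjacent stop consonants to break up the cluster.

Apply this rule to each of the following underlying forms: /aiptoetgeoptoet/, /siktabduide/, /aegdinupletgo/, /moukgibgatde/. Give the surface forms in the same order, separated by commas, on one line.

aipatoetageopatoet, sikatabaduide, aegadinupletago, moukagibagatade

/aiptoetgeoptoet/: /p/ and /t/ form a stop–stop cluster, so [a] is inserted between them. /t/ and /g/ form a stop–stop cluster, so [a] is inserted between them. /p/ and /t/ form a stop–stop cluster, so [a] is inserted between them. → [aipatoetageopatoet].
/siktabduide/: /k/ and /t/ form a stop–stop cluster, so [a] is inserted between them. /b/ and /d/ form a stop–stop cluster, so [a] is inserted between them. → [sikatabaduide].
/aegdinupletgo/: /g/ and /d/ form a stop–stop cluster, so [a] is inserted between them. /t/ and /g/ form a stop–stop cluster, so [a] is inserted between them. → [aegadinupletago].
/moukgibgatde/: /k/ and /g/ form a stop–stop cluster, so [a] is inserted between them. /b/ and /g/ form a stop–stop cluster, so [a] is inserted between them. /t/ and /d/ form a stop–stop cluster, so [a] is inserted between them. → [moukagibagatade].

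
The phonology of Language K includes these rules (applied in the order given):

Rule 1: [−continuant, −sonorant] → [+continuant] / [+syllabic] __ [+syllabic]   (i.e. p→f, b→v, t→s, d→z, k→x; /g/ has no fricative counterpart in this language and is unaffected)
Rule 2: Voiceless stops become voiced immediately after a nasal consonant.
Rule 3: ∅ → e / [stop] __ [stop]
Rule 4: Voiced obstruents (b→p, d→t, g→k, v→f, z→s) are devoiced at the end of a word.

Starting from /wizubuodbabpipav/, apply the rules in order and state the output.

wizuvuodebabepifaf

Rule 1 (intervocalic spirantization): /b/ is a stop between vowels /u/ and /u/, so it spirantizes to the fricative [v]. /p/ is a stop between vowels /i/ and /a/, so it spirantizes to the fricative [f]. /wizubuodbabpipav/ → wizuvuodbabpifav.
Rule 2 (post-nasal voicing): no segment meets the environment; /wizuvuodbabpifav/ is unchanged.
Rule 3 (stop-cluster e-epenthesis): /d/ and /b/ form a stop–stop cluster, so [e] is inserted between them. /b/ and /p/ form a stop–stop cluster, so [e] is inserted between them. /wizuvuodbabpifav/ → wizuvuodebabepifav.
Rule 4 (final devoicing): /v/ is a voiced obstruent in word-final position, so it devoices to [f]. /wizuvuodebabepifav/ → wizuvuodebabepifaf.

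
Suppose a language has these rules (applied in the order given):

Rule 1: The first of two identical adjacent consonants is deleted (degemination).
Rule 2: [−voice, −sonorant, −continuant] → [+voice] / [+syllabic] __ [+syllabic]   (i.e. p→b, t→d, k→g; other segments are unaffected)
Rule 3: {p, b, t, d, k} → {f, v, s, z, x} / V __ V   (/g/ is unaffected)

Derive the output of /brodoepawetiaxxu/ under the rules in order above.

Rule 1 (degemination): /xx/ is a geminate; the first /x/ deletes. /brodoepawetiaxxu/ → brodoepawetiaxu.
Rule 2 (intervocalic voicing): /p/ is a voiceless stop between vowels /e/ and /a/, so it voices to [b]. /t/ is a voiceless stop between vowels /e/ and /i/, so it voices to [d]. /brodoepawetiaxu/ → brodoebawediaxu.
Rule 3 (intervocalic spirantization): /d/ is a stop between vowels /o/ and /o/, so it spirantizes to the fricative [z]. /b/ is a stop between vowels /e/ and /a/, so it spirantizes to the fricative [v]. /d/ is a stop between vowels /e/ and /i/, so it spirantizes to the fricative [z]. /brodoebawediaxu/ → brozoevaweziaxu.

brozoevaweziaxu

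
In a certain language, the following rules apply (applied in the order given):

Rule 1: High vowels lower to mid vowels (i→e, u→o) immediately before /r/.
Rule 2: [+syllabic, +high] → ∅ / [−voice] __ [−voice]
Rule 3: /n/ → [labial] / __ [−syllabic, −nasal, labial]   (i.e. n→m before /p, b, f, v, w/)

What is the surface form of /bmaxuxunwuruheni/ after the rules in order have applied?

Rule 1 (pre-rhotic lowering): /u/ is a high vowel immediately before /r/, so it lowers to [o]. /bmaxuxunwuruheni/ → bmaxuxunworuheni.
Rule 2 (high vowel syncope): /u/ is a high vowel flanked by voiceless consonants /x/ and /x/, so it deletes. /bmaxuxunworuheni/ → bmaxxunworuheni.
Rule 3 (nasal place assimilation): /n/ precedes the labial consonant /w/, so it assimilates in place to [m]. /bmaxxunworuheni/ → bmaxxumworuheni.

bmaxxumworuheni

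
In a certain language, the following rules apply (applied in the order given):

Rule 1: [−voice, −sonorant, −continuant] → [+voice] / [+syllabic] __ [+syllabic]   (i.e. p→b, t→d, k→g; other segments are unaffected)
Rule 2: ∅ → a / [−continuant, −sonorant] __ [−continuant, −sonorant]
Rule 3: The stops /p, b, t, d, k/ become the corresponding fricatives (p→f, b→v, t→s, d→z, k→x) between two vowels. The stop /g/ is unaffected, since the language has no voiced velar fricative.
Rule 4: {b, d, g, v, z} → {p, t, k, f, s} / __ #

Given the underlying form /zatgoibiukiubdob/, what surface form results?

zasagoiviugiuvazop

Rule 1 (intervocalic voicing): /k/ is a voiceless stop between vowels /u/ and /i/, so it voices to [g]. /zatgoibiukiubdob/ → zatgoibiugiubdob.
Rule 2 (stop-cluster a-epenthesis): /t/ and /g/ form a stop–stop cluster, so [a] is inserted between them. /b/ and /d/ form a stop–stop cluster, so [a] is inserted between them. /zatgoibiugiubdob/ → zatagoibiugiubadob.
Rule 3 (intervocalic spirantization): /t/ is a stop between vowels /a/ and /a/, so it spirantizes to the fricative [s]. /b/ is a stop between vowels /i/ and /i/, so it spirantizes to the fricative [v]. /b/ is a stop between vowels /u/ and /a/, so it spirantizes to the fricative [v]. /d/ is a stop between vowels /a/ and /o/, so it spirantizes to the fricative [z]. /zatagoibiugiubadob/ → zasagoiviugiuvazob.
Rule 4 (final devoicing): /b/ is a voiced obstruent in word-final position, so it devoices to [p]. /zasagoiviugiuvazob/ → zasagoiviugiuvazop.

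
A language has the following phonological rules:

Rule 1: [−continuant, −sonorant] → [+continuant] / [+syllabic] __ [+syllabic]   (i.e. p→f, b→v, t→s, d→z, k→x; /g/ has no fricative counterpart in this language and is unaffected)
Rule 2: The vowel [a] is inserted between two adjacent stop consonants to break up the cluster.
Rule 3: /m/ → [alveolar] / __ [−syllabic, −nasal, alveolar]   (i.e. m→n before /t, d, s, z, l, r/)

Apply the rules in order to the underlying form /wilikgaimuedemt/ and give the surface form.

Rule 1 (intervocalic spirantization): /d/ is a stop between vowels /e/ and /e/, so it spirantizes to the fricative [z]. /wilikgaimuedemt/ → wilikgaimuezemt.
Rule 2 (stop-cluster a-epenthesis): /k/ and /g/ form a stop–stop cluster, so [a] is inserted between them. /wilikgaimuezemt/ → wilikagaimuezemt.
Rule 3 (nasal place assimilation): /m/ precedes the alveolar consonant /t/, so it assimilates in place to [n]. /wilikagaimuezemt/ → wilikagaimuezent.

wilikagaimuezent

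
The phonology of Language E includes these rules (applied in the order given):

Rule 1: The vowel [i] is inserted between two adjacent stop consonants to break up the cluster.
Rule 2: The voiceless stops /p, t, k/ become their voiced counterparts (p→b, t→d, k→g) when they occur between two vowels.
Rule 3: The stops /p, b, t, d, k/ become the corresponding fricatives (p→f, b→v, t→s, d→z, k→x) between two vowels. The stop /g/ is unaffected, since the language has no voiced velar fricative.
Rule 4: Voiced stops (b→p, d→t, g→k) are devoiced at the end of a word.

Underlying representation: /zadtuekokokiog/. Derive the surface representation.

Rule 1 (stop-cluster i-epenthesis): /d/ and /t/ form a stop–stop cluster, so [i] is inserted between them. /zadtuekokokiog/ → zadituekokokiog.
Rule 2 (intervocalic voicing): /t/ is a voiceless stop between vowels /i/ and /u/, so it voices to [d]. /k/ is a voiceless stop between vowels /e/ and /o/, so it voices to [g]. /k/ is a voiceless stop between vowels /o/ and /o/, so it voices to [g]. /k/ is a voiceless stop between vowels /o/ and /i/, so it voices to [g]. /zadituekokokiog/ → zadiduegogogiog.
Rule 3 (intervocalic spirantization): /d/ is a stop between vowels /a/ and /i/, so it spirantizes to the fricative [z]. /d/ is a stop between vowels /i/ and /u/, so it spirantizes to the fricative [z]. /zadiduegogogiog/ → zazizuegogogiog.
Rule 4 (final devoicing): /g/ is a voiced stop in word-final position, so it devoices to [k]. /zazizuegogogiog/ → zazizuegogogiok.

zazizuegogogiok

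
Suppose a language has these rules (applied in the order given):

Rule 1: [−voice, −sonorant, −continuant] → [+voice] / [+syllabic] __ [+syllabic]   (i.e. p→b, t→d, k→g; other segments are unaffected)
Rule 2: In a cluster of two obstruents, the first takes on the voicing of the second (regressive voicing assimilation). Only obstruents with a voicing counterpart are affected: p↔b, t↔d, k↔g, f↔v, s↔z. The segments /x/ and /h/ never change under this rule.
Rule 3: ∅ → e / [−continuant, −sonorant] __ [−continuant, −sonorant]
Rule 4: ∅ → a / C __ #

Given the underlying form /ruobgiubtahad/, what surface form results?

Rule 1 (intervocalic voicing): no segment meets the environment; /ruobgiubtahad/ is unchanged.
Rule 2 (regressive voicing assimilation): /b/ precedes the voiceless obstruent /t/, so it devoices to [p] by assimilation. /ruobgiubtahad/ → ruobgiuptahad.
Rule 3 (stop-cluster e-epenthesis): /b/ and /g/ form a stop–stop cluster, so [e] is inserted between them. /p/ and /t/ form a stop–stop cluster, so [e] is inserted between them. /ruobgiuptahad/ → ruobegiupetahad.
Rule 4 (final a-epenthesis): the form ends in the consonant /d/, so [a] is inserted word-finally. /ruobegiupetahad/ → ruobegiupetahada.

ruobegiupetahada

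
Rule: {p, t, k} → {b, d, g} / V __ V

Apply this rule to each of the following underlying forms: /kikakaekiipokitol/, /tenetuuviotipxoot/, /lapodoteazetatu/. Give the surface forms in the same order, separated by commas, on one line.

kigagaegiibogidol, teneduuviodipxoot, labododeazedadu

/kikakaekiipokitol/: /k/ is a voiceless stop between vowels /i/ and /a/, so it voices to [g]. /k/ is a voiceless stop between vowels /a/ and /a/, so it voices to [g]. /k/ is a voiceless stop between vowels /e/ and /i/, so it voices to [g]. /p/ is a voiceless stop between vowels /i/ and /o/, so it voices to [b]. /k/ is a voiceless stop between vowels /o/ and /i/, so it voices to [g]. /t/ is a voiceless stop between vowels /i/ and /o/, so it voices to [d]. → [kigagaegiibogidol].
/tenetuuviotipxoot/: /t/ is a voiceless stop between vowels /e/ and /u/, so it voices to [d]. /t/ is a voiceless stop between vowels /o/ and /i/, so it voices to [d]. → [teneduuviodipxoot].
/lapodoteazetatu/: /p/ is a voiceless stop between vowels /a/ and /o/, so it voices to [b]. /t/ is a voiceless stop between vowels /o/ and /e/, so it voices to [d]. /t/ is a voiceless stop between vowels /e/ and /a/, so it voices to [d]. /t/ is a voiceless stop between vowels /a/ and /u/, so it voices to [d]. → [labododeazedadu].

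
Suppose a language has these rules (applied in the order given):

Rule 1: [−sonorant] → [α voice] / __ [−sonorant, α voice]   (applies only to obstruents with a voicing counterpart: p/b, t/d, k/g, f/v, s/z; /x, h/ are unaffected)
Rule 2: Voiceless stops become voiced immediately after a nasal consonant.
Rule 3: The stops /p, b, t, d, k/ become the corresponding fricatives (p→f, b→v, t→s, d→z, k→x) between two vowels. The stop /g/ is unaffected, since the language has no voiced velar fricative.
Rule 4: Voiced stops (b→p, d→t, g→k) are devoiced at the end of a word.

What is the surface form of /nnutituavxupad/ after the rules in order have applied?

nnusisuafxufat

Rule 1 (regressive voicing assimilation): /v/ precedes the voiceless obstruent /x/, so it devoices to [f] by assimilation. /nnutituavxupad/ → nnutituafxupad.
Rule 2 (post-nasal voicing): no segment meets the environment; /nnutituafxupad/ is unchanged.
Rule 3 (intervocalic spirantization): /t/ is a stop between vowels /u/ and /i/, so it spirantizes to the fricative [s]. /t/ is a stop between vowels /i/ and /u/, so it spirantizes to the fricative [s]. /p/ is a stop between vowels /u/ and /a/, so it spirantizes to the fricative [f]. /nnutituafxupad/ → nnusisuafxufad.
Rule 4 (final devoicing): /d/ is a voiced stop in word-final position, so it devoices to [t]. /nnusisuafxufad/ → nnusisuafxufat.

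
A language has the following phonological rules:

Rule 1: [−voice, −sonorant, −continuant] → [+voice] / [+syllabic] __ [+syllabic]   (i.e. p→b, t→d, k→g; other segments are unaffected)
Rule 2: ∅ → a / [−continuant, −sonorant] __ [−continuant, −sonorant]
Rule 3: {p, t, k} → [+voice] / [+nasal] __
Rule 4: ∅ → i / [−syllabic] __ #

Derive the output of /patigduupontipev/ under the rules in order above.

Rule 1 (intervocalic voicing): /t/ is a voiceless stop between vowels /a/ and /i/, so it voices to [d]. /p/ is a voiceless stop between vowels /u/ and /o/, so it voices to [b]. /p/ is a voiceless stop between vowels /i/ and /e/, so it voices to [b]. /patigduupontipev/ → padigduubontibev.
Rule 2 (stop-cluster a-epenthesis): /g/ and /d/ form a stop–stop cluster, so [a] is inserted between them. /padigduubontibev/ → padigaduubontibev.
Rule 3 (post-nasal voicing): /t/ is a voiceless stop immediately after the nasal /n/, so it voices to [d]. /padigaduubontibev/ → padigaduubondibev.
Rule 4 (final i-epenthesis): the form ends in the consonant /v/, so [i] is inserted word-finally. /padigaduubondibev/ → padigaduubondibevi.

padigaduubondibevi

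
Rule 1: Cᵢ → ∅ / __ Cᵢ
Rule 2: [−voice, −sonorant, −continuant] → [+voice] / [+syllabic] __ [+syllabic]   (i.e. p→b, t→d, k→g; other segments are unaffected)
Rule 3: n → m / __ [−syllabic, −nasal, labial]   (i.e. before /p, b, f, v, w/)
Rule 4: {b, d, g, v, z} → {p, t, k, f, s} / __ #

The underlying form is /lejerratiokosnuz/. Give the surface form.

Rule 1 (degemination): /rr/ is a geminate; the first /r/ deletes. /lejerratiokosnuz/ → lejeratiokosnuz.
Rule 2 (intervocalic voicing): /t/ is a voiceless stop between vowels /a/ and /i/, so it voices to [d]. /k/ is a voiceless stop between vowels /o/ and /o/, so it voices to [g]. /lejeratiokosnuz/ → lejeradiogosnuz.
Rule 3 (nasal place assimilation): no segment meets the environment; /lejeradiogosnuz/ is unchanged.
Rule 4 (final devoicing): /z/ is a voiced obstruent in word-final position, so it devoices to [s]. /lejeradiogosnuz/ → lejeradiogosnus.

lejeradiogosnus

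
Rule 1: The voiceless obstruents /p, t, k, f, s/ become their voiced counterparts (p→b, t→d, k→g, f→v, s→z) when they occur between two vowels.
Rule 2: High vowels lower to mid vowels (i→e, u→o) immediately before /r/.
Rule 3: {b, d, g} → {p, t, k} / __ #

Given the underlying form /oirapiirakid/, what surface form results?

oerabieragit

Rule 1 (intervocalic voicing): /p/ is a voiceless obstruent between vowels /a/ and /i/, so it voices to [b]. /k/ is a voiceless obstruent between vowels /a/ and /i/, so it voices to [g]. /oirapiirakid/ → oirabiiragid.
Rule 2 (pre-rhotic lowering): /i/ is a high vowel immediately before /r/, so it lowers to [e]. /i/ is a high vowel immediately before /r/, so it lowers to [e]. /oirabiiragid/ → oerabieragid.
Rule 3 (final devoicing): /d/ is a voiced stop in word-final position, so it devoices to [t]. /oerabieragid/ → oerabieragit.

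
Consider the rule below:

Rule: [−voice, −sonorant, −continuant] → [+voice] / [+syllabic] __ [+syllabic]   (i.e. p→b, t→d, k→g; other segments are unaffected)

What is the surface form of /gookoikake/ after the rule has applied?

googoigage

/k/ is a voiceless stop between vowels /o/ and /o/, so it voices to [g].
/k/ is a voiceless stop between vowels /i/ and /a/, so it voices to [g].
/k/ is a voiceless stop between vowels /a/ and /e/, so it voices to [g].
Surface form: [googoigage].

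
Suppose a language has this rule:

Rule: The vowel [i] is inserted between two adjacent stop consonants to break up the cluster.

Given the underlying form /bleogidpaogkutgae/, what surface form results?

/d/ and /p/ form a stop–stop cluster, so [i] is inserted between them.
/g/ and /k/ form a stop–stop cluster, so [i] is inserted between them.
/t/ and /g/ form a stop–stop cluster, so [i] is inserted between them.
Surface form: [bleogidipaogikutigae].

bleogidipaogikutigae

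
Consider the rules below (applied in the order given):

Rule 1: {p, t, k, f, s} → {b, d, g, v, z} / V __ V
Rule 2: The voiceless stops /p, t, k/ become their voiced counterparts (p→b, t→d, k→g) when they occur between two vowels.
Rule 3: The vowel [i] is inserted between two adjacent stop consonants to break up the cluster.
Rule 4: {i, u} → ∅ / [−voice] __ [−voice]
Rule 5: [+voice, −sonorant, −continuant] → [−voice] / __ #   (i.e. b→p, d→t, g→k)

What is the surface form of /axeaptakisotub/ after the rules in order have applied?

axeaptagizodup

Rule 1 (intervocalic voicing): /k/ is a voiceless obstruent between vowels /a/ and /i/, so it voices to [g]. /s/ is a voiceless obstruent between vowels /i/ and /o/, so it voices to [z]. /t/ is a voiceless obstruent between vowels /o/ and /u/, so it voices to [d]. /axeaptakisotub/ → axeaptagizodub.
Rule 2 (intervocalic voicing): no segment meets the environment; /axeaptagizodub/ is unchanged.
Rule 3 (stop-cluster i-epenthesis): /p/ and /t/ form a stop–stop cluster, so [i] is inserted between them. /axeaptagizodub/ → axeapitagizodub.
Rule 4 (high vowel syncope): /i/ is a high vowel flanked by voiceless consonants /p/ and /t/, so it deletes. /axeapitagizodub/ → axeaptagizodub.
Rule 5 (final devoicing): /b/ is a voiced stop in word-final position, so it devoices to [p]. /axeaptagizodub/ → axeaptagizodup.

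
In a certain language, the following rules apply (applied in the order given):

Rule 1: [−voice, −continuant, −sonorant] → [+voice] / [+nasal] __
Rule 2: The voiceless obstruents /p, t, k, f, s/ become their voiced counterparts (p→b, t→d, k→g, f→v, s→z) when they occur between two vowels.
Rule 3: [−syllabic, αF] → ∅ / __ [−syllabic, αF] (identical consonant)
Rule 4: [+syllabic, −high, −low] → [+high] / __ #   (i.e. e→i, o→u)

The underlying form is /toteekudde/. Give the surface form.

Rule 1 (post-nasal voicing): no segment meets the environment; /toteekudde/ is unchanged.
Rule 2 (intervocalic voicing): /t/ is a voiceless obstruent between vowels /o/ and /e/, so it voices to [d]. /k/ is a voiceless obstruent between vowels /e/ and /u/, so it voices to [g]. /toteekudde/ → todeegudde.
Rule 3 (degemination): /dd/ is a geminate; the first /d/ deletes. /todeegudde/ → todeegude.
Rule 4 (final vowel raising): /e/ is a mid vowel in word-final position, so it raises to [i]. /todeegude/ → todeegudi.

todeegudi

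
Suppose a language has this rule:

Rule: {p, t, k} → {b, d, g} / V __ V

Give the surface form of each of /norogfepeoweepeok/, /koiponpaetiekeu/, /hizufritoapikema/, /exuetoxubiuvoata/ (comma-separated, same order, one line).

norogfebeoweebeok, koibonpaediegeu, hizufridoabigema, exuedoxubiuvoada

/norogfepeoweepeok/: /p/ is a voiceless stop between vowels /e/ and /e/, so it voices to [b]. /p/ is a voiceless stop between vowels /e/ and /e/, so it voices to [b]. → [norogfebeoweebeok].
/koiponpaetiekeu/: /p/ is a voiceless stop between vowels /i/ and /o/, so it voices to [b]. /t/ is a voiceless stop between vowels /e/ and /i/, so it voices to [d]. /k/ is a voiceless stop between vowels /e/ and /e/, so it voices to [g]. → [koibonpaediegeu].
/hizufritoapikema/: /t/ is a voiceless stop between vowels /i/ and /o/, so it voices to [d]. /p/ is a voiceless stop between vowels /a/ and /i/, so it voices to [b]. /k/ is a voiceless stop between vowels /i/ and /e/, so it voices to [g]. → [hizufridoabigema].
/exuetoxubiuvoata/: /t/ is a voiceless stop between vowels /e/ and /o/, so it voices to [d]. /t/ is a voiceless stop between vowels /a/ and /a/, so it voices to [d]. → [exuedoxubiuvoada].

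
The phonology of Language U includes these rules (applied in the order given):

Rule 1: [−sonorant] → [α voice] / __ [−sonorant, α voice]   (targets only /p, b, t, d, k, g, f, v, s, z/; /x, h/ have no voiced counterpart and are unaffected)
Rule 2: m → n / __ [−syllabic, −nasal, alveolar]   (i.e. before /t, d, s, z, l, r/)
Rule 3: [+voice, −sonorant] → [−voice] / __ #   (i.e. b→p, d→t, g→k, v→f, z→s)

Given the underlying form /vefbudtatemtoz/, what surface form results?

vevbuttatentos

Rule 1 (regressive voicing assimilation): /f/ precedes the voiced obstruent /b/, so it voices to [v] by assimilation. /d/ precedes the voiceless obstruent /t/, so it devoices to [t] by assimilation. /vefbudtatemtoz/ → vevbuttatemtoz.
Rule 2 (nasal place assimilation): /m/ precedes the alveolar consonant /t/, so it assimilates in place to [n]. /vevbuttatemtoz/ → vevbuttatentoz.
Rule 3 (final devoicing): /z/ is a voiced obstruent in word-final position, so it devoices to [s]. /vevbuttatentoz/ → vevbuttatentos.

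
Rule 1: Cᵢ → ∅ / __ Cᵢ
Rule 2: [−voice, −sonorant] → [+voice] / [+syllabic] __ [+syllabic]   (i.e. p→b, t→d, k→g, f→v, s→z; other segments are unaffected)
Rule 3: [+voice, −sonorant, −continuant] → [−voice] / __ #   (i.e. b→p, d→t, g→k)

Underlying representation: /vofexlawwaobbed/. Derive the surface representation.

Rule 1 (degemination): /ww/ is a geminate; the first /w/ deletes. /bb/ is a geminate; the first /b/ deletes. /vofexlawwaobbed/ → vofexlawaobed.
Rule 2 (intervocalic voicing): /f/ is a voiceless obstruent between vowels /o/ and /e/, so it voices to [v]. /vofexlawaobed/ → vovexlawaobed.
Rule 3 (final devoicing): /d/ is a voiced stop in word-final position, so it devoices to [t]. /vovexlawaobed/ → vovexlawaobet.

vovexlawaobet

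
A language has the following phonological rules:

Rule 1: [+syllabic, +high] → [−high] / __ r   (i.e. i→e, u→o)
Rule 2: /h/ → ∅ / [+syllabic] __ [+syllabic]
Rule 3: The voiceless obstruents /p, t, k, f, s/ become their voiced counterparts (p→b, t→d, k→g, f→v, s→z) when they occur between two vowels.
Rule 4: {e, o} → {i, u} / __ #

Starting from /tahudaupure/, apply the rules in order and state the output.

Rule 1 (pre-rhotic lowering): /u/ is a high vowel immediately before /r/, so it lowers to [o]. /tahudaupure/ → tahudaupore.
Rule 2 (intervocalic h-deletion): /h/ occurs between vowels /a/ and /u/, so it deletes. /tahudaupore/ → taudaupore.
Rule 3 (intervocalic voicing): /p/ is a voiceless obstruent between vowels /u/ and /o/, so it voices to [b]. /taudaupore/ → taudaubore.
Rule 4 (final vowel raising): /e/ is a mid vowel in word-final position, so it raises to [i]. /taudaubore/ → taudaubori.

taudaubori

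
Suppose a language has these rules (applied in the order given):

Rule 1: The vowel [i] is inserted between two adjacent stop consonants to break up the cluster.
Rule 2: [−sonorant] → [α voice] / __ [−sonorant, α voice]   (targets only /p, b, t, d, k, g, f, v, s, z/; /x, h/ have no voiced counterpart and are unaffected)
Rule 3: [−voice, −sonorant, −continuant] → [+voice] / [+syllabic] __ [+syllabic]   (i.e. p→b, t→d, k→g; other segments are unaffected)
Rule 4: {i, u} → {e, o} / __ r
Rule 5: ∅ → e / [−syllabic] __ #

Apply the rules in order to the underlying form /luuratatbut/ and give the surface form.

Rule 1 (stop-cluster i-epenthesis): /t/ and /b/ form a stop–stop cluster, so [i] is inserted between them. /luuratatbut/ → luuratatibut.
Rule 2 (regressive voicing assimilation): no segment meets the environment; /luuratatibut/ is unchanged.
Rule 3 (intervocalic voicing): /t/ is a voiceless stop between vowels /a/ and /a/, so it voices to [d]. /t/ is a voiceless stop between vowels /a/ and /i/, so it voices to [d]. /luuratatibut/ → luuradadibut.
Rule 4 (pre-rhotic lowering): /u/ is a high vowel immediately before /r/, so it lowers to [o]. /luuradadibut/ → luoradadibut.
Rule 5 (final e-epenthesis): the form ends in the consonant /t/, so [e] is inserted word-finally. /luoradadibut/ → luoradadibute.

luoradadibute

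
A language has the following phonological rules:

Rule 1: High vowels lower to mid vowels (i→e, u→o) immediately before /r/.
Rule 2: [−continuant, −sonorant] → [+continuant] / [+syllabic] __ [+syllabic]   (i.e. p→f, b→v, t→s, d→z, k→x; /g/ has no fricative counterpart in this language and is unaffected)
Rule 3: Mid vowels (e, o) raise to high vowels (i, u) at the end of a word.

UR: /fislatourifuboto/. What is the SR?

Rule 1 (pre-rhotic lowering): /u/ is a high vowel immediately before /r/, so it lowers to [o]. /fislatourifuboto/ → fislatoorifuboto.
Rule 2 (intervocalic spirantization): /t/ is a stop between vowels /a/ and /o/, so it spirantizes to the fricative [s]. /b/ is a stop between vowels /u/ and /o/, so it spirantizes to the fricative [v]. /t/ is a stop between vowels /o/ and /o/, so it spirantizes to the fricative [s]. /fislatoorifuboto/ → fislasoorifuvoso.
Rule 3 (final vowel raising): /o/ is a mid vowel in word-final position, so it raises to [u]. /fislasoorifuvoso/ → fislasoorifuvosu.

fislasoorifuvosu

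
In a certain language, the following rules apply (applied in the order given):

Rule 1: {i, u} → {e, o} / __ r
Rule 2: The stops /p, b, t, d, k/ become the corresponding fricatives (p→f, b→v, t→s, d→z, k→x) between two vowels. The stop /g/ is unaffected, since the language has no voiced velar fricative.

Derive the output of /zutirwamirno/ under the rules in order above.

zuserwamerno

Rule 1 (pre-rhotic lowering): /i/ is a high vowel immediately before /r/, so it lowers to [e]. /i/ is a high vowel immediately before /r/, so it lowers to [e]. /zutirwamirno/ → zuterwamerno.
Rule 2 (intervocalic spirantization): /t/ is a stop between vowels /u/ and /e/, so it spirantizes to the fricative [s]. /zuterwamerno/ → zuserwamerno.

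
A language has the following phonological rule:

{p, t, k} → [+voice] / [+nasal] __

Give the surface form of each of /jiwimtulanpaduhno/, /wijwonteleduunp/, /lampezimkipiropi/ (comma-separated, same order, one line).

jiwimdulanbaduhno, wijwondeleduunb, lambezimgipiropi

/jiwimtulanpaduhno/: /t/ is a voiceless stop immediately after the nasal /m/, so it voices to [d]. /p/ is a voiceless stop immediately after the nasal /n/, so it voices to [b]. → [jiwimdulanbaduhno].
/wijwonteleduunp/: /t/ is a voiceless stop immediately after the nasal /n/, so it voices to [d]. /p/ is a voiceless stop immediately after the nasal /n/, so it voices to [b]. → [wijwondeleduunb].
/lampezimkipiropi/: /p/ is a voiceless stop immediately after the nasal /m/, so it voices to [b]. /k/ is a voiceless stop immediately after the nasal /m/, so it voices to [g]. → [lambezimgipiropi].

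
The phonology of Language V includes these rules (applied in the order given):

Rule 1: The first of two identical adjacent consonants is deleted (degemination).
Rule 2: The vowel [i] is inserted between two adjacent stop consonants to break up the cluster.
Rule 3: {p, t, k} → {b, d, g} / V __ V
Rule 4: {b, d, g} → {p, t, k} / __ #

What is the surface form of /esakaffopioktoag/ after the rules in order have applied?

esagafobiogidoak

Rule 1 (degemination): /ff/ is a geminate; the first /f/ deletes. /esakaffopioktoag/ → esakafopioktoag.
Rule 2 (stop-cluster i-epenthesis): /k/ and /t/ form a stop–stop cluster, so [i] is inserted between them. /esakafopioktoag/ → esakafopiokitoag.
Rule 3 (intervocalic voicing): /k/ is a voiceless stop between vowels /a/ and /a/, so it voices to [g]. /p/ is a voiceless stop between vowels /o/ and /i/, so it voices to [b]. /k/ is a voiceless stop between vowels /o/ and /i/, so it voices to [g]. /t/ is a voiceless stop between vowels /i/ and /o/, so it voices to [d]. /esakafopiokitoag/ → esagafobiogidoag.
Rule 4 (final devoicing): /g/ is a voiced stop in word-final position, so it devoices to [k]. /esagafobiogidoag/ → esagafobiogidoak.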